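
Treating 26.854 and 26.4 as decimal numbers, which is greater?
26.854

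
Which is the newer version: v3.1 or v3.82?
v3.82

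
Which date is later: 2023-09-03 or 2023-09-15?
2023-09-15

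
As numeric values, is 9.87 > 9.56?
True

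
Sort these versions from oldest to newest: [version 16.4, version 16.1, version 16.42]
[version 16.1, version 16.4, version 16.42]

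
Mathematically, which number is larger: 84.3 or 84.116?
84.3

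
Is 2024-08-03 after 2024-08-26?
No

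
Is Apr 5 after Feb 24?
Yes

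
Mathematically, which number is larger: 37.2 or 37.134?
37.2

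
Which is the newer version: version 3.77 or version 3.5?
version 3.77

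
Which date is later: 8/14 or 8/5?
8/14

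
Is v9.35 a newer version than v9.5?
Yes. Version numbers are compared segment by segment as integers, not as decimals: minor version 35 > 5, so v9.35 > v9.5 (even though the decimal 9.35 < 9.5).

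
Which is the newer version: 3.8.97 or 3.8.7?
3.8.97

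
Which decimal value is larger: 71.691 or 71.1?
71.691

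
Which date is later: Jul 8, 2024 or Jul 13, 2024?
Jul 13, 2024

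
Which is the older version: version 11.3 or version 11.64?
version 11.3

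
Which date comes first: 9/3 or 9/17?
9/3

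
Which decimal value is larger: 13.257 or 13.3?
13.3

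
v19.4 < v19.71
True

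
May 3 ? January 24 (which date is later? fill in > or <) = >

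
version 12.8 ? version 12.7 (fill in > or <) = >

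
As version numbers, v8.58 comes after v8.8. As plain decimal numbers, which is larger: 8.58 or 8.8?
8.8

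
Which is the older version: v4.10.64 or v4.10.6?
v4.10.6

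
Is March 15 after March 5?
Yes. Day 15 comes after day 5 in March — this is a date comparison, not a decimal one (the decimal 3.15 would be smaller than 3.5).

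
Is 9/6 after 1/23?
Yes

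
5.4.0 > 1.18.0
True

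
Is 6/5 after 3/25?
Yes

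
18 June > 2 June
True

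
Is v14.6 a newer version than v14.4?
Yes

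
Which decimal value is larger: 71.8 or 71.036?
71.8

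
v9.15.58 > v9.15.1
True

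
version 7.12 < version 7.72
True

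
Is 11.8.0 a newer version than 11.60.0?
No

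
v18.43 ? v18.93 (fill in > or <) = <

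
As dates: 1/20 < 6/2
True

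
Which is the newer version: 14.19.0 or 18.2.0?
18.2.0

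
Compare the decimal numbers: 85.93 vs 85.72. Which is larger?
85.93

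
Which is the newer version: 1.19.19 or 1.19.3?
1.19.19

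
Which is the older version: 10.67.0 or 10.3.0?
10.3.0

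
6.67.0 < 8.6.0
True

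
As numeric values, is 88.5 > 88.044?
True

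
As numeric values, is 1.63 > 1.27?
True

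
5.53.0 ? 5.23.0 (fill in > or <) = >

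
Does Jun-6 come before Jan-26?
No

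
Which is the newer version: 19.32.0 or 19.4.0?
19.32.0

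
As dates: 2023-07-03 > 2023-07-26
False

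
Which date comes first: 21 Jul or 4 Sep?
21 Jul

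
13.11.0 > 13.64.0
False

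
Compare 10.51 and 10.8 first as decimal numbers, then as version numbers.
As decimals: 10.51 < 10.8. As versions: v10.51 > v10.8 (minor version 51 > 8).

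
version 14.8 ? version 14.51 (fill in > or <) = <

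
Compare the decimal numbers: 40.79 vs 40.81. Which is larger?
40.81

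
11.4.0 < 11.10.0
True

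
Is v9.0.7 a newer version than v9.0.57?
No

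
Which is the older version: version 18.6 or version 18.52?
version 18.6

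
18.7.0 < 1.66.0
False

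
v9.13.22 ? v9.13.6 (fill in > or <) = >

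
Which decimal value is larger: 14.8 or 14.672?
14.8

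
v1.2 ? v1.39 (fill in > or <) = <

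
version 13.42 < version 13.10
False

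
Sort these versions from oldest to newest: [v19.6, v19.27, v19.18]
[v19.6, v19.18, v19.27]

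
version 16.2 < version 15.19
False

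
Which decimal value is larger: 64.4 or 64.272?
64.4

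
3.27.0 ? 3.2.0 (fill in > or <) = >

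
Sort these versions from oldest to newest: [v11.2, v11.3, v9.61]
[v9.61, v11.2, v11.3]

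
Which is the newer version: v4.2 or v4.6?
v4.6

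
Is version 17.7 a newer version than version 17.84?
No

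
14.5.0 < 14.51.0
True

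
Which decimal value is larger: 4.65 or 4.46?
4.65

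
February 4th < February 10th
True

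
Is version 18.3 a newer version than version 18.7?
No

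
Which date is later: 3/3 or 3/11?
3/11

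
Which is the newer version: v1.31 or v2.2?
v2.2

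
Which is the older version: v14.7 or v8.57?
v8.57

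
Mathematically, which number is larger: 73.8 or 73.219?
73.8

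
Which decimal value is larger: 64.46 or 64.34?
64.46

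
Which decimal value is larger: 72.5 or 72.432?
72.5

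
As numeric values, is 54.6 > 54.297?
True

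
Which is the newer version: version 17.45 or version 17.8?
version 17.45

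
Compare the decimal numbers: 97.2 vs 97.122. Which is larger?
97.2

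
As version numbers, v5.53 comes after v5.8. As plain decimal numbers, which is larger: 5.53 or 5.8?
5.8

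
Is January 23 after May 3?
No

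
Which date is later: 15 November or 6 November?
15 November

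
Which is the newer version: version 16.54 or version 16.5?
version 16.54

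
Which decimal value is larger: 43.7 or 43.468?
43.7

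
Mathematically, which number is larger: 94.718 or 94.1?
94.718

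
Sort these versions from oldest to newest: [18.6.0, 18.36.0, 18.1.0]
[18.1.0, 18.6.0, 18.36.0]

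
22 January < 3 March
True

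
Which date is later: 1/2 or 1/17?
1/17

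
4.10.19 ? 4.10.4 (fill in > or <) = >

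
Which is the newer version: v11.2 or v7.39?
v11.2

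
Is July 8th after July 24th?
No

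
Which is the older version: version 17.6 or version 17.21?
version 17.6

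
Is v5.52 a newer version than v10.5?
No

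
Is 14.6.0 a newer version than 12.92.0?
Yes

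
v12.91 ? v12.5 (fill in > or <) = >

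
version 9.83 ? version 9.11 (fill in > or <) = >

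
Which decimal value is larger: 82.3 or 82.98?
82.98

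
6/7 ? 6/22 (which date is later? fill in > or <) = <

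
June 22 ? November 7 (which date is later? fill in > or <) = <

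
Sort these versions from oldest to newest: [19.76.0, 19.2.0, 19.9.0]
[19.2.0, 19.9.0, 19.76.0]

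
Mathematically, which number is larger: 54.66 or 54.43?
54.66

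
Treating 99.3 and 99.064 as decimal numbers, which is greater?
99.3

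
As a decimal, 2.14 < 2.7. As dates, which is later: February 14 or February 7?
February 14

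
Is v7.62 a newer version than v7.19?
Yes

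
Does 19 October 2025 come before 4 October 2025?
No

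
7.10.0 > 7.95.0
False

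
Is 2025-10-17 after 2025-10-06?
Yes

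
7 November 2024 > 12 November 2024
False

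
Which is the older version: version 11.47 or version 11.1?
version 11.1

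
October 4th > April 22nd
True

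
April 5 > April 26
False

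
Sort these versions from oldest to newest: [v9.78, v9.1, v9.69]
[v9.1, v9.69, v9.78]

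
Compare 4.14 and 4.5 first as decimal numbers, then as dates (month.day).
As decimals: 4.14 < 4.5. As dates: 4/14 is later than 4/5 (day 14 > day 5).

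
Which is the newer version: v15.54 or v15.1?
v15.54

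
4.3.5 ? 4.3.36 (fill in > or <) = <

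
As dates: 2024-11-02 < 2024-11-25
True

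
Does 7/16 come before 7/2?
No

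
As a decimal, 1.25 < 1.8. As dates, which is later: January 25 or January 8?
January 25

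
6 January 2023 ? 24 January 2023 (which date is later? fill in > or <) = <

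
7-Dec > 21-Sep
True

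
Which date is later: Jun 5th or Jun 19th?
Jun 19th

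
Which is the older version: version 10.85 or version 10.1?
version 10.1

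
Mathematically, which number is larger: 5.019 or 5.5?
5.5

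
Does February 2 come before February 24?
Yes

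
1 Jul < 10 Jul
True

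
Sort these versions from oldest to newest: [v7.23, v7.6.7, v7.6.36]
[v7.6.7, v7.6.36, v7.23]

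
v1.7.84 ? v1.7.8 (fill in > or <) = >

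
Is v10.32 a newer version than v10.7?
Yes. Version numbers are compared segment by segment as integers, not as decimals: minor version 32 > 7, so v10.32 > v10.7 (even though the decimal 10.32 < 10.7).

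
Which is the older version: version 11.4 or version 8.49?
version 8.49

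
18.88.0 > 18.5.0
True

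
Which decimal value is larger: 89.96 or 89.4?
89.96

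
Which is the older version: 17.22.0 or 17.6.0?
17.6.0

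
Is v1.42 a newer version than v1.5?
Yes. Version numbers are compared segment by segment as integers, not as decimals: minor version 42 > 5, so v1.42 > v1.5 (even though the decimal 1.42 < 1.5).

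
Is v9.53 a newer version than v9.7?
Yes. Version numbers are compared segment by segment as integers, not as decimals: minor version 53 > 7, so v9.53 > v9.7 (even though the decimal 9.53 < 9.7).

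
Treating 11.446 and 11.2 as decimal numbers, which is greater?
11.446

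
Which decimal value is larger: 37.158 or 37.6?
37.6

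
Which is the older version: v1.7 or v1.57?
v1.7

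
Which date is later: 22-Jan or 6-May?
6-May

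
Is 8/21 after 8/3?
Yes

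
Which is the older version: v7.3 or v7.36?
v7.3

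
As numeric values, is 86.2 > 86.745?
False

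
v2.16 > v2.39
False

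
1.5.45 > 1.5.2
True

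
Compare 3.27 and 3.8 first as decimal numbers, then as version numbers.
As decimals: 3.27 < 3.8. As versions: v3.27 > v3.8 (minor version 27 > 8).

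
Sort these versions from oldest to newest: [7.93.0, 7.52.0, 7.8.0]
[7.8.0, 7.52.0, 7.93.0]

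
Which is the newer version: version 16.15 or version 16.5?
version 16.15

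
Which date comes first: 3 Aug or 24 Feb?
24 Feb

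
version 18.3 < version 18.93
True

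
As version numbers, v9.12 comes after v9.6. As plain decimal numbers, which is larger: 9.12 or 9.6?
9.6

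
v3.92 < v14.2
True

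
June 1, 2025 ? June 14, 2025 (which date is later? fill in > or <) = <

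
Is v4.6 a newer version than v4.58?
No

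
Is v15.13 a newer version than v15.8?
Yes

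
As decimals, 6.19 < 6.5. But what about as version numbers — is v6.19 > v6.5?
True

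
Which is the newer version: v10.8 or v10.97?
v10.97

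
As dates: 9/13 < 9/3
False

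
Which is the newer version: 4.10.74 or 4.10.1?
4.10.74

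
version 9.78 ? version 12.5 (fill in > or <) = <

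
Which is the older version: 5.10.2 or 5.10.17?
5.10.2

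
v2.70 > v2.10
True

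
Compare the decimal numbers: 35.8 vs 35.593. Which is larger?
35.8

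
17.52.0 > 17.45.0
True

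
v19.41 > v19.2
True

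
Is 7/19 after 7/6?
Yes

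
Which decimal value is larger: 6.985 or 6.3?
6.985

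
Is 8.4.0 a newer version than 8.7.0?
No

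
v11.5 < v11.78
True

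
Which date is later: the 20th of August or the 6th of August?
the 20th of August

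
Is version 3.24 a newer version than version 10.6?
No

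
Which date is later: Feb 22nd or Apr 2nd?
Apr 2nd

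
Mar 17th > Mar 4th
True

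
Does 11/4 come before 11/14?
Yes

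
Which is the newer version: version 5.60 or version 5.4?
version 5.60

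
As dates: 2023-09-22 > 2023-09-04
True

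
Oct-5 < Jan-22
False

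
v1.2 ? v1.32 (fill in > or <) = <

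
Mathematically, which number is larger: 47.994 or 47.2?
47.994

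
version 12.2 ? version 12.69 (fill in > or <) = <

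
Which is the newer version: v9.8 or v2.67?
v9.8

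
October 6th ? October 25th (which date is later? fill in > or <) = <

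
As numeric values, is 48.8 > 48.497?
True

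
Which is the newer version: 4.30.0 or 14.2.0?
14.2.0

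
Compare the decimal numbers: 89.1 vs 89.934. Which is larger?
89.934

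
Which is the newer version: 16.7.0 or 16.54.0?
16.54.0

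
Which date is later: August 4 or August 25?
August 25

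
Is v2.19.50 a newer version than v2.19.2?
Yes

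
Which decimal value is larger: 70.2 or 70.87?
70.87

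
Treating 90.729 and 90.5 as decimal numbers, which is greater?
90.729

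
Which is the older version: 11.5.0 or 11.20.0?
11.5.0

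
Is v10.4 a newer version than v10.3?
Yes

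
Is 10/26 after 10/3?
Yes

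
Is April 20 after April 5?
Yes. Day 20 comes after day 5 in April — this is a date comparison, not a decimal one (the decimal 4.20 would be smaller than 4.5).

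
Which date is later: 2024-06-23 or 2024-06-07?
2024-06-23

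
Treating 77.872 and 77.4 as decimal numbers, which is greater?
77.872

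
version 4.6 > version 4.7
False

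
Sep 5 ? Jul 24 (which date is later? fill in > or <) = >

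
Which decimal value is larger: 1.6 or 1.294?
1.6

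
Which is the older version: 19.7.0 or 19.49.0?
19.7.0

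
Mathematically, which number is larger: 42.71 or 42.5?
42.71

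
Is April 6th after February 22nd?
Yes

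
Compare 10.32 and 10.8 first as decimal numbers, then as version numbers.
As decimals: 10.32 < 10.8. As versions: v10.32 > v10.8 (minor version 32 > 8).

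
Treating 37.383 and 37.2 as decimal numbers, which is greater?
37.383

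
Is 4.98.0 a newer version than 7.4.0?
No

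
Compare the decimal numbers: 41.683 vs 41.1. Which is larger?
41.683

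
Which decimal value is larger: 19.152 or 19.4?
19.4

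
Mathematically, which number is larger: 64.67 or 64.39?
64.67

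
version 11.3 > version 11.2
True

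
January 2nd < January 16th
True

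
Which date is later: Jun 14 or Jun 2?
Jun 14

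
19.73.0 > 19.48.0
True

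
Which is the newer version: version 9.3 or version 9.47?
version 9.47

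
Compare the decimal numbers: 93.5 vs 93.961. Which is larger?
93.961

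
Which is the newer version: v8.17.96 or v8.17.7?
v8.17.96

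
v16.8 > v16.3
True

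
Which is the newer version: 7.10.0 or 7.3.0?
7.10.0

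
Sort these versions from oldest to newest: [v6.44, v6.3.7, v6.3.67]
[v6.3.7, v6.3.67, v6.44]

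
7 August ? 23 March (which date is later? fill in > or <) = >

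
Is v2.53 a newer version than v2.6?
Yes. Version numbers are compared segment by segment as integers, not as decimals: minor version 53 > 6, so v2.53 > v2.6 (even though the decimal 2.53 < 2.6).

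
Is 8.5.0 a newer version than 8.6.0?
No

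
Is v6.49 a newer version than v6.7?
Yes. Version numbers are compared segment by segment as integers, not as decimals: minor version 49 > 7, so v6.49 > v6.7 (even though the decimal 6.49 < 6.7).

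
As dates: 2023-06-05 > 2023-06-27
False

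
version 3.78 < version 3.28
False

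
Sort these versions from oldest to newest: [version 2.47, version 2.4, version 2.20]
[version 2.4, version 2.20, version 2.47]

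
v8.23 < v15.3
True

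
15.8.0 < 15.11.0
True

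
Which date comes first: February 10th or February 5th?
February 5th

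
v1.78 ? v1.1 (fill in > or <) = >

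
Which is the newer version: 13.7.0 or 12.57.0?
13.7.0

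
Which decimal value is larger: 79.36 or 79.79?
79.79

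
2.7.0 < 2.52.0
True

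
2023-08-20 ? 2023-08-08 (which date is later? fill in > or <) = >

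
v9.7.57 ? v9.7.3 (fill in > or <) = >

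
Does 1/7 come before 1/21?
Yes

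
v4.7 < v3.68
False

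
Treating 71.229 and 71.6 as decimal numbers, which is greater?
71.6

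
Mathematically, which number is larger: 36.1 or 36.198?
36.198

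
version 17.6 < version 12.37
False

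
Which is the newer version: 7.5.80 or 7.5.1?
7.5.80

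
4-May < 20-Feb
False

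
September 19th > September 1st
True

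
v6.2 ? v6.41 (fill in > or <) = <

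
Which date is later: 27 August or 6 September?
6 September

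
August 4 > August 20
False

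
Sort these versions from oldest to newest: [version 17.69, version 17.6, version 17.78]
[version 17.6, version 17.69, version 17.78]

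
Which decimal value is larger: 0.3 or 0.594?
0.594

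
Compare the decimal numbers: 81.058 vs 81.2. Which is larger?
81.2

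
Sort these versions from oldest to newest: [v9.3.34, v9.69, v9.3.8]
[v9.3.8, v9.3.34, v9.69]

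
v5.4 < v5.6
True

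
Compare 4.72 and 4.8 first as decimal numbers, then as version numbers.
As decimals: 4.72 < 4.8. As versions: v4.72 > v4.8 (minor version 72 > 8).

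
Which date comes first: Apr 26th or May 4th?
Apr 26th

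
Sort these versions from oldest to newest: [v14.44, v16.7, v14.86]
[v14.44, v14.86, v16.7]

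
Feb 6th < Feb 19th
True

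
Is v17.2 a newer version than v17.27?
No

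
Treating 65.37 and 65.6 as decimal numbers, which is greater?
65.6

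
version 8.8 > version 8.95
False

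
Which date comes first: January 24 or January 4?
January 4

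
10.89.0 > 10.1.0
True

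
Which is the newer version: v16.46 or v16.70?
v16.70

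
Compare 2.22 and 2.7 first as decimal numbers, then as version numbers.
As decimals: 2.22 < 2.7. As versions: v2.22 > v2.7 (minor version 22 > 7).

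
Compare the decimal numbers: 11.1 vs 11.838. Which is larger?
11.838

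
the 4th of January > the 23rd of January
False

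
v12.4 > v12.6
False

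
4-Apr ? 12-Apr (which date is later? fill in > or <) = <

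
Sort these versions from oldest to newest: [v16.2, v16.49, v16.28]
[v16.2, v16.28, v16.49]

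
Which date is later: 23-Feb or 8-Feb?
23-Feb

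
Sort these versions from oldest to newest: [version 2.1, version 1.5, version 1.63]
[version 1.5, version 1.63, version 2.1]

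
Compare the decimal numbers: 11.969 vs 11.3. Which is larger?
11.969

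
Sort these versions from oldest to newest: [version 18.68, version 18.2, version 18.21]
[version 18.2, version 18.21, version 18.68]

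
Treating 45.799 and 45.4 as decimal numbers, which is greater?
45.799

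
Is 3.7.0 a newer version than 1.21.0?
Yes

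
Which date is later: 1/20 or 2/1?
2/1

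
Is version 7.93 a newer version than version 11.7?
No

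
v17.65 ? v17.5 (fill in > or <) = >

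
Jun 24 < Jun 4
False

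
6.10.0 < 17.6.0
True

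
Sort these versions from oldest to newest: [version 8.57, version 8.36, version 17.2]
[version 8.36, version 8.57, version 17.2]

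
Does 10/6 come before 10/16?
Yes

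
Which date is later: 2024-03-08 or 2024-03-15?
2024-03-15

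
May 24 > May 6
True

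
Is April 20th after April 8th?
Yes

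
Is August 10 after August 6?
Yes. Day 10 comes after day 6 in August — this is a date comparison, not a decimal one (the decimal 8.10 would be smaller than 8.6).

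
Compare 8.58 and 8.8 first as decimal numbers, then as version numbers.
As decimals: 8.58 < 8.8. As versions: v8.58 > v8.8 (minor version 58 > 8).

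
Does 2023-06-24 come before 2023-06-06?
No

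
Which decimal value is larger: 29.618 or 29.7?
29.7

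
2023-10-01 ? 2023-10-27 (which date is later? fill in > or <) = <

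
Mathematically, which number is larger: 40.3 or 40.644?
40.644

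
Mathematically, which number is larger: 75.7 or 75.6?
75.7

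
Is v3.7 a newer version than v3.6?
Yes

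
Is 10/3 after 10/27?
No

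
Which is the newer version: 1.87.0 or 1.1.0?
1.87.0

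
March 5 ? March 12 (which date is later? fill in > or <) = <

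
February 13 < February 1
False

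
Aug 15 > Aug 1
True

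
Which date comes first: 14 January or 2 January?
2 January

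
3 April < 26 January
False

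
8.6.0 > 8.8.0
False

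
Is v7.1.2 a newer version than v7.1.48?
No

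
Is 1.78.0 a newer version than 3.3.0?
No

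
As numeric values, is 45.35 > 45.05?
True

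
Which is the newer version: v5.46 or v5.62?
v5.62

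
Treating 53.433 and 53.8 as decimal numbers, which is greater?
53.8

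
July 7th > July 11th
False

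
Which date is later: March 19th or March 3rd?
March 19th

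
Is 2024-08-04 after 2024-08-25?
No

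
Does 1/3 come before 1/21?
Yes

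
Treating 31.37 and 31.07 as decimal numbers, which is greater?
31.37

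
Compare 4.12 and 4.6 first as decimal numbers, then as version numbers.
As decimals: 4.12 < 4.6. As versions: v4.12 > v4.6 (minor version 12 > 6).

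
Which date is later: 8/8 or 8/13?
8/13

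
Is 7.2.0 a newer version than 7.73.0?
No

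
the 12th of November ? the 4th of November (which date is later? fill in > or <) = >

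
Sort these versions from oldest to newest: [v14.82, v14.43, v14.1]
[v14.1, v14.43, v14.82]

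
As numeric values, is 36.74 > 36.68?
True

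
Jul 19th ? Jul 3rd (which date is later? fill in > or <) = >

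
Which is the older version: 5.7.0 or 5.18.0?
5.7.0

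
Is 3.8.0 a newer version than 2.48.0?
Yes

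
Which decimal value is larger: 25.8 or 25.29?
25.8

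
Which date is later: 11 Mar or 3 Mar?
11 Mar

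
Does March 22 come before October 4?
Yes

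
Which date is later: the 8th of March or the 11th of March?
the 11th of March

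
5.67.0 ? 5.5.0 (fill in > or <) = >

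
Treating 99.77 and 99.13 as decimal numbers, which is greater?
99.77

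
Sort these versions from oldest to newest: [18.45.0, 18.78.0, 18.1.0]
[18.1.0, 18.45.0, 18.78.0]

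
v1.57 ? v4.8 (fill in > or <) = <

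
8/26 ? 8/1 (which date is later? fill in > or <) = >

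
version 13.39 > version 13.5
True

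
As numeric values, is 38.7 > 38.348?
True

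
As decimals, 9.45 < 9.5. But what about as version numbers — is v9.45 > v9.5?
True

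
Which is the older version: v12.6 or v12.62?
v12.6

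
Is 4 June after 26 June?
No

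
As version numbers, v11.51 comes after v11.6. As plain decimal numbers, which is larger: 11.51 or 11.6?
11.6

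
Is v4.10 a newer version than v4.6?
Yes. Version numbers are compared segment by segment as integers, not as decimals: minor version 10 > 6, so v4.10 > v4.6 (even though the decimal 4.10 < 4.6).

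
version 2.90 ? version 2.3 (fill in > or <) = >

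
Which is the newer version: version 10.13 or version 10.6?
version 10.13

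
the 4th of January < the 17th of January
True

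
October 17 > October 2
True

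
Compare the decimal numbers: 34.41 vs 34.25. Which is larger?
34.41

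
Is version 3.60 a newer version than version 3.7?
Yes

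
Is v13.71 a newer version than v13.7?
Yes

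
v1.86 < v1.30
False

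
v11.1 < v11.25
True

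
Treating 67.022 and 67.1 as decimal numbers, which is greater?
67.1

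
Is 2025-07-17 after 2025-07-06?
Yes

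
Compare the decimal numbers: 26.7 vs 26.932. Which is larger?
26.932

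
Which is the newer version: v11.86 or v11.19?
v11.86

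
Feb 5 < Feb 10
True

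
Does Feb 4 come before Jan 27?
No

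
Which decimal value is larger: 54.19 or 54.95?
54.95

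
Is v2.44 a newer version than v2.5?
Yes. Version numbers are compared segment by segment as integers, not as decimals: minor version 44 > 5, so v2.44 > v2.5 (even though the decimal 2.44 < 2.5).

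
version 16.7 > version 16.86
False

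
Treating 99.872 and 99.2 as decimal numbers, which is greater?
99.872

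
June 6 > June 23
False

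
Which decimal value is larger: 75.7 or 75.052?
75.7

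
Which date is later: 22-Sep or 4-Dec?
4-Dec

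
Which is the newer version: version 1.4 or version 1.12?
version 1.12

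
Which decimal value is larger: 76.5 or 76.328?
76.5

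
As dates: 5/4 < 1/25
False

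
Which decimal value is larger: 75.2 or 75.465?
75.465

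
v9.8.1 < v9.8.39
True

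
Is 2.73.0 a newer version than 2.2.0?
Yes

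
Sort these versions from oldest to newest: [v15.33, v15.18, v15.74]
[v15.18, v15.33, v15.74]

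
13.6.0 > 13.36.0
False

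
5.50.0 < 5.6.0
False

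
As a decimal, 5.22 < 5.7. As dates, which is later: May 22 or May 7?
May 22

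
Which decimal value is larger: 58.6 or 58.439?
58.6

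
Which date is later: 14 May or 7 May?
14 May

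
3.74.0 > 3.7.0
True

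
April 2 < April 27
True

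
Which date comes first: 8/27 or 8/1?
8/1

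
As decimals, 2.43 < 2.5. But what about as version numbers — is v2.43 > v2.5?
True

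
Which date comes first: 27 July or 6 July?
6 July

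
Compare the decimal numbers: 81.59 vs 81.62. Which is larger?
81.62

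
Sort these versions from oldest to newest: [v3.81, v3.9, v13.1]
[v3.9, v3.81, v13.1]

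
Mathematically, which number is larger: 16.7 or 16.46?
16.7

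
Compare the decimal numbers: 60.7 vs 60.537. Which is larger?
60.7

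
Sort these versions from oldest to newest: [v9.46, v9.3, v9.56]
[v9.3, v9.46, v9.56]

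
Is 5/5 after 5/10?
No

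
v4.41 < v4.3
False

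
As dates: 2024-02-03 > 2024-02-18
False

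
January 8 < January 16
True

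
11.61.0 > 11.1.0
True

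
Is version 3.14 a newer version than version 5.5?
No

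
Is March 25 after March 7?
Yes. Day 25 comes after day 7 in March — this is a date comparison, not a decimal one (the decimal 3.25 would be smaller than 3.7).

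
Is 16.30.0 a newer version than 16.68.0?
No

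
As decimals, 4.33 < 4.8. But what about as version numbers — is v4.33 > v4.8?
True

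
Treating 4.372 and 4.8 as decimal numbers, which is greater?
4.8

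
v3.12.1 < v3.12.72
True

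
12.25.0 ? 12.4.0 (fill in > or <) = >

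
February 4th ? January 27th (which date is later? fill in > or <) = >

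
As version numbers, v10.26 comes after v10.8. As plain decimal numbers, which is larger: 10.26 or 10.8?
10.8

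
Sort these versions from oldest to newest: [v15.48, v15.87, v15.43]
[v15.43, v15.48, v15.87]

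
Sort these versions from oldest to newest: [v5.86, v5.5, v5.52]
[v5.5, v5.52, v5.86]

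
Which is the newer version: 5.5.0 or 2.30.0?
5.5.0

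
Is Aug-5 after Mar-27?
Yes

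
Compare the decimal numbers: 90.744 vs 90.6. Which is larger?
90.744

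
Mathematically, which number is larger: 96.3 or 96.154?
96.3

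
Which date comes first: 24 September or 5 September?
5 September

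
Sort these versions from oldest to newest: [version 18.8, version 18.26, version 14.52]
[version 14.52, version 18.8, version 18.26]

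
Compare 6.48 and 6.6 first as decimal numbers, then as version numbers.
As decimals: 6.48 < 6.6. As versions: v6.48 > v6.6 (minor version 48 > 6).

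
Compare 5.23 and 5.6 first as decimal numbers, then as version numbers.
As decimals: 5.23 < 5.6. As versions: v5.23 > v5.6 (minor version 23 > 6).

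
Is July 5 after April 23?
Yes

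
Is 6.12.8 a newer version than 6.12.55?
No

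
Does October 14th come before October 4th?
No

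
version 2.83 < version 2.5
False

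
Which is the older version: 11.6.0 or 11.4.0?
11.4.0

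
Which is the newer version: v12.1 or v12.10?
v12.10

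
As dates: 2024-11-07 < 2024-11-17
True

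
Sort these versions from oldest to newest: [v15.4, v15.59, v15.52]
[v15.4, v15.52, v15.59]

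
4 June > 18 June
False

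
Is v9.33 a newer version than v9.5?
Yes. Version numbers are compared segment by segment as integers, not as decimals: minor version 33 > 5, so v9.33 > v9.5 (even though the decimal 9.33 < 9.5).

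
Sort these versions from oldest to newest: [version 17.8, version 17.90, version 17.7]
[version 17.7, version 17.8, version 17.90]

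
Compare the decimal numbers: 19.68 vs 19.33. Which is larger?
19.68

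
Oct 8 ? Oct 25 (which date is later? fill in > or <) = <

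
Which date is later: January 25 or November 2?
November 2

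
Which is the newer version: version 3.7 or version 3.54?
version 3.54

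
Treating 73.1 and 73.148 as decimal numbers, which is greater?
73.148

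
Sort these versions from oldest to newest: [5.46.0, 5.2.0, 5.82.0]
[5.2.0, 5.46.0, 5.82.0]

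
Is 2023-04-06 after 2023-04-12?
No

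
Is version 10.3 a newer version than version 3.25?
Yes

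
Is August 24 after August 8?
Yes. Day 24 comes after day 8 in August — this is a date comparison, not a decimal one (the decimal 8.24 would be smaller than 8.8).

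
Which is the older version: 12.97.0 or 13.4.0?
12.97.0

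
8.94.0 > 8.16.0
True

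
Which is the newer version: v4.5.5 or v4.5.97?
v4.5.97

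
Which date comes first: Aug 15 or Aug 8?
Aug 8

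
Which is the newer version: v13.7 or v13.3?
v13.7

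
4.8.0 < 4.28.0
True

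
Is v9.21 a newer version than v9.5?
Yes. Version numbers are compared segment by segment as integers, not as decimals: minor version 21 > 5, so v9.21 > v9.5 (even though the decimal 9.21 < 9.5).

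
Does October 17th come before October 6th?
No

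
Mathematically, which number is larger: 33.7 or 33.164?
33.7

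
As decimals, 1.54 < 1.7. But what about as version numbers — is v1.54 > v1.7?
True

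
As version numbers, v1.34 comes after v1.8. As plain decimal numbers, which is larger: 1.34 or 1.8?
1.8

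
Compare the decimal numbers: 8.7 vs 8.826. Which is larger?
8.826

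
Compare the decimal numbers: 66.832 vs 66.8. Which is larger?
66.832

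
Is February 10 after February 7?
Yes. Day 10 comes after day 7 in February — this is a date comparison, not a decimal one (the decimal 2.10 would be smaller than 2.7).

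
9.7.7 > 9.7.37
False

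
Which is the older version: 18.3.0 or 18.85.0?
18.3.0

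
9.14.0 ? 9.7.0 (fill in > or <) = >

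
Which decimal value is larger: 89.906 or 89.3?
89.906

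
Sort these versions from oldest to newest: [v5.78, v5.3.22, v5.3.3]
[v5.3.3, v5.3.22, v5.78]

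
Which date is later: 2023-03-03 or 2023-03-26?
2023-03-26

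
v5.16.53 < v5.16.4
False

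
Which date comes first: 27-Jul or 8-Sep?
27-Jul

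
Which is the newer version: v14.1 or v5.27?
v14.1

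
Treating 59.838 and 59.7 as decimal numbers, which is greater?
59.838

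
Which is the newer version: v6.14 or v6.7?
v6.14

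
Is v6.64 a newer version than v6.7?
Yes. Version numbers are compared segment by segment as integers, not as decimals: minor version 64 > 7, so v6.64 > v6.7 (even though the decimal 6.64 < 6.7).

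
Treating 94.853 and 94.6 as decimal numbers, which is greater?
94.853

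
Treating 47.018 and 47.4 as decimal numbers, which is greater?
47.4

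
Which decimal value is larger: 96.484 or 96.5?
96.5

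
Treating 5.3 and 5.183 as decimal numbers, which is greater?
5.3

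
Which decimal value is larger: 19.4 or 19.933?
19.933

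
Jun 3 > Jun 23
False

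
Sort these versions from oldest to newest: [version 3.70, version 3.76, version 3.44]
[version 3.44, version 3.70, version 3.76]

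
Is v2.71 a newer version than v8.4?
No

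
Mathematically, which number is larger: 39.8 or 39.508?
39.8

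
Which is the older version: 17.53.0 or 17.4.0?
17.4.0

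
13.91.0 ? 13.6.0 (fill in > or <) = >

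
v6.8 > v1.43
True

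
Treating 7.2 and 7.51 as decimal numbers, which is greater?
7.51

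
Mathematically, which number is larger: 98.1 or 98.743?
98.743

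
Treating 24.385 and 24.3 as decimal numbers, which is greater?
24.385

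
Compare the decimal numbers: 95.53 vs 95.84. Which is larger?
95.84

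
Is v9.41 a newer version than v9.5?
Yes. Version numbers are compared segment by segment as integers, not as decimals: minor version 41 > 5, so v9.41 > v9.5 (even though the decimal 9.41 < 9.5).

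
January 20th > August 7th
False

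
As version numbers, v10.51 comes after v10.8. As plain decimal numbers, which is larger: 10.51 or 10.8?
10.8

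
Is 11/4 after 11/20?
No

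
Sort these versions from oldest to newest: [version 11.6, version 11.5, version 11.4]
[version 11.4, version 11.5, version 11.6]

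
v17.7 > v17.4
True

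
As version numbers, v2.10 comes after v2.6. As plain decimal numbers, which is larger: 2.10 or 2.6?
2.6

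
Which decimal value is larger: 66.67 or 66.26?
66.67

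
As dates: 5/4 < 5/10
True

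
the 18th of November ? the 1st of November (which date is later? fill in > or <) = >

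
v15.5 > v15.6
False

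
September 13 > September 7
True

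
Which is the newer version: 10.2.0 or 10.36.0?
10.36.0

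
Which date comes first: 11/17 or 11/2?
11/2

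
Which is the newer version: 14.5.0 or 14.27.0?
14.27.0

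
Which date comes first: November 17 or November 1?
November 1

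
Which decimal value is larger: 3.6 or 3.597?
3.6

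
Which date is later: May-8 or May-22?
May-22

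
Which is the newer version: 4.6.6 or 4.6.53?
4.6.53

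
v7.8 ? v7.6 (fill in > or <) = >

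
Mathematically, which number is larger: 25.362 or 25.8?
25.8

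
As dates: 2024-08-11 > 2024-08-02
True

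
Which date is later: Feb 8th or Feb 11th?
Feb 11th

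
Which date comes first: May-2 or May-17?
May-2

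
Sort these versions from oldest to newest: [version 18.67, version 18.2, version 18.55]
[version 18.2, version 18.55, version 18.67]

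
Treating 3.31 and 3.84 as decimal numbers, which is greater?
3.84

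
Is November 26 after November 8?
Yes. Day 26 comes after day 8 in November — this is a date comparison, not a decimal one (the decimal 11.26 would be smaller than 11.8).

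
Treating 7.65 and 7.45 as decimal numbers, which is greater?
7.65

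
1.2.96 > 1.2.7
True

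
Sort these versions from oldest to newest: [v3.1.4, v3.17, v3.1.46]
[v3.1.4, v3.1.46, v3.17]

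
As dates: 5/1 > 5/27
False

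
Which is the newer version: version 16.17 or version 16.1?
version 16.17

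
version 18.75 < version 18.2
False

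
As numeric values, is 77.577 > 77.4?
True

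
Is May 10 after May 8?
Yes. Day 10 comes after day 8 in May — this is a date comparison, not a decimal one (the decimal 5.10 would be smaller than 5.8).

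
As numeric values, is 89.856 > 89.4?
True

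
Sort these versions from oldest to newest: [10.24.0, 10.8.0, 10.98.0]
[10.8.0, 10.24.0, 10.98.0]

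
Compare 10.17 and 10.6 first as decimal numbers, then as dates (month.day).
As decimals: 10.17 < 10.6. As dates: 10/17 is later than 10/6 (day 17 > day 6).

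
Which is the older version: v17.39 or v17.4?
v17.4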